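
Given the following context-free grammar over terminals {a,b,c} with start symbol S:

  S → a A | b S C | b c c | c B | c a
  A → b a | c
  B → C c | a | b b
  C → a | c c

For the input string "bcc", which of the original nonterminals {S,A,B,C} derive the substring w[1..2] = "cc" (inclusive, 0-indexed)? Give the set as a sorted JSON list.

Convert to CNF:
  S -> T0 X3 | T0 X4 | T1 A | T2 B | T2 T1
  A -> T0 T1 | c
  B -> C T2 | T0 T0 | a
  C -> T2 T2 | a
  T0 -> b
  T1 -> a
  T2 -> c
  X3 -> S C
  X4 -> T2 T2

CYK table (by increasing span), restricted to cells inside w[1..2]:
  cell(1,1) c: {A,T2}  orig:{A}
  cell(2,2) c: {A,T2}  orig:{A}
  cell(1,2) cc: {C,X4}  orig:{C}

Original NTs in T[1,2] deriving "cc": ["C"]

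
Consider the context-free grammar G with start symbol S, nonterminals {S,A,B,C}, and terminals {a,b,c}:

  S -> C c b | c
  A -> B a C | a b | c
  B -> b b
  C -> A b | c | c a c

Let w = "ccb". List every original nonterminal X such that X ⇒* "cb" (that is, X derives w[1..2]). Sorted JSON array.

CNF form of G:
  S -> C X5 | c
  A -> B X3 | T0 T1 | c
  B -> T1 T1
  C -> A T1 | T2 X4 | c
  T0 -> a
  T1 -> b
  T2 -> c
  X3 -> T0 C
  X4 -> T0 T2
  X5 -> T2 T1

CYK table (by increasing span), restricted to cells inside w[1..2]:
  T[1,1] 'c' = {A,C,S,T2}  orig:{A,C,S}
  T[2,2] 'b' = {T1}  orig:{}
  T[1,2] 'cb' = {C,X5}  orig:{C}

Original NTs in T[1,2] deriving "cb": ["C"]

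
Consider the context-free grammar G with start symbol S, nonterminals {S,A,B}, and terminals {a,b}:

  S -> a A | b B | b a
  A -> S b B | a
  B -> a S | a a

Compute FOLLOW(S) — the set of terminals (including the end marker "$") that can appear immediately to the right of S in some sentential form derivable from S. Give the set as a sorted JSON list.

FIRST iteration:
round 1:
  A via A→a: +{a}
  B via B→a S: +{a}
  S via S→a A: +{a}
  S via S→b B: +{b}
  S: {a,b}  A: {a}  B: {a}
round 2:
  A via A→S b B: +{b}
  S: {a,b}  A: {a,b}  B: {a}
round 3: done
  S: {a,b}  A: {a,b}  B: {a}

FOLLOW iteration:
FOLLOW(S) := {$}
[1]
  A→S b B: FOLLOW(S) ⊇ FIRST(b) = {b}; new: +{b}
  S→a A: FOLLOW(A) ⊇ FOLLOW(S) ⊇ {$,b}; new: +{$,b}
  S→b B: FOLLOW(B) ⊇ FOLLOW(S) ⊇ {$,b}; new: +{$,b}
  S: {$,b}  A: {$,b}  B: {$,b}
[2] (no change)
  S: {$,b}  A: {$,b}  B: {$,b}

FOLLOW(S) = ["$", "b"]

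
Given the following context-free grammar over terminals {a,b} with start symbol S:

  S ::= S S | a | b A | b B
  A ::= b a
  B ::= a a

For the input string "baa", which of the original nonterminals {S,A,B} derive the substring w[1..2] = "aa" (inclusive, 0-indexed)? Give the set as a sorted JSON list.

Convert to CNF:
  S -> S S | T0 A | T0 B | a
  A -> T0 T1
  B -> T1 T1
  T0 -> b
  T1 -> a

CYK fill (cells [i..j] with 1 ≤ i ≤ j ≤ 2 only):
  cell(1,1) a: {S,T1}  orig:{S}
  cell(2,2) a: {S,T1}  orig:{S}
  cell(1,2) aa: {B,S}

Original NTs in T[1,2] deriving "aa": ["B", "S"]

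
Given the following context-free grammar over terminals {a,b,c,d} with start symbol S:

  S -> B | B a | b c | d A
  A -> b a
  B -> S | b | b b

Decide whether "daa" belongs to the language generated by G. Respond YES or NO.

Convert to CNF:
  S -> B T1 | T0 T0 | T0 T2 | T3 A | b
  A -> T0 T1
  B -> B T1 | T0 T0 | T0 T2 | T3 A | b
  T0 -> b
  T1 -> a
  T2 -> c
  T3 -> d

Fill CYK table bottom-up:
  cell(0,0) d: {T3}  orig:{}
  cell(1,1) a: {T1}  orig:{}
  cell(2,2) a: {T1}  orig:{}
  cell(0,1) da: ∅
  cell(1,2) aa: ∅
  cell(0,2) daa: ∅

S ∉ T[0,2] ⇒ NO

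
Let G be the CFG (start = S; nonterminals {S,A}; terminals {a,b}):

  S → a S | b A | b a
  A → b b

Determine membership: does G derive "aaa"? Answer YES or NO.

CNF form of G:
  S -> T0 A | T0 T1 | T1 S
  A -> T0 T0
  T0 -> b
  T1 -> a

Fill CYK table bottom-up:
  cell(0,0) a: {T1}  orig:{}
  cell(1,1) a: {T1}  orig:{}
  cell(2,2) a: {T1}  orig:{}
  cell(0,1) aa: ∅
  cell(1,2) aa: ∅
  cell(0,2) aaa: ∅

S ∉ T[0,2] ⇒ NO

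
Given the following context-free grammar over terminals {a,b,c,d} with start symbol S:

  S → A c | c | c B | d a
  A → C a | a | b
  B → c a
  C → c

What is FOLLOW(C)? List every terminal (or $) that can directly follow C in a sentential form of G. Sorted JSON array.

Compute FIRST by fixpoint:
[1]
  A via A→a: +{a}
  A via A→b: +{b}
  B via B→c a: +{c}
  C via C→c: +{c}
  S via S→A c: +{a,b}
  S via S→c: +{c}
  S via S→d a: +{d}
  FIRST[S]={a,b,c,d}  FIRST[A]={a,b}  FIRST[B]={c}  FIRST[C]={c}
[2]
  A via A→C a: +{c}
  FIRST[S]={a,b,c,d}  FIRST[A]={a,b,c}  FIRST[B]={c}  FIRST[C]={c}
[3] — fixpoint
  FIRST[S]={a,b,c,d}  FIRST[A]={a,b,c}  FIRST[B]={c}  FIRST[C]={c}

FOLLOW sets:
seed FOLLOW(S) with $
round 1:
  A→C a: FOLLOW(C) ⊇ FIRST(a) = {a}; new: +{a}
  S→A c: FOLLOW(A) ⊇ FIRST(c) = {c}; new: +{c}
  S→c B: FOLLOW(B) ⊇ FOLLOW(S) ⊇ {$}; new: +{$}
  FOLLOW[S]={$}  FOLLOW[A]={c}  FOLLOW[B]={$}  FOLLOW[C]={a}
round 2: — fixpoint
  FOLLOW[S]={$}  FOLLOW[A]={c}  FOLLOW[B]={$}  FOLLOW[C]={a}

FOLLOW(C) = ["a"]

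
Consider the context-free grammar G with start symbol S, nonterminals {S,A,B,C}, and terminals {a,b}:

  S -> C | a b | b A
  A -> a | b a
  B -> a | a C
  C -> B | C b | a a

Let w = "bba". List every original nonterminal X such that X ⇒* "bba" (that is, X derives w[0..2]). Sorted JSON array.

CNF form of G:
  S -> C T0 | T0 A | T1 C | T1 T0 | T1 T1 | a
  A -> T0 T1 | a
  B -> T1 C | a
  C -> C T0 | T1 C | T1 T1 | a
  T0 -> b
  T1 -> a

CYK table (by increasing span) (cells [i..j] with 0 ≤ i ≤ j ≤ 2 only):
  [0..0]={T0}  "b"  orig:{}
  [1..1]={T0}  "b"  orig:{}
  [2..2]={A,B,C,S,T1}  "a"  orig:{A,B,C,S}
  [0..1]=∅  "bb"
  [1..2]={A,S}  "ba"
  [0..2]={S}  "bba"

Original NTs in T[0,2] deriving "bba": ["S"]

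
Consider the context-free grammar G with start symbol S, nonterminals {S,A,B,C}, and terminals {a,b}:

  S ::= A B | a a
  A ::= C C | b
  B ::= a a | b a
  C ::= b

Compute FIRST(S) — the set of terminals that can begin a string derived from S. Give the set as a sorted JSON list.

FIRST sets, iterate to fixpoint:
round 1:
  A via A→b: +{b}
  B via B→a a: +{a}
  B via B→b a: +{b}
  C via C→b: +{b}
  S via S→A B: +{b}
  S via S→a a: +{a}
  FIRST(S)={a,b}  FIRST(A)={b}  FIRST(B)={a,b}  FIRST(C)={b}
round 2: — fixpoint
  FIRST(S)={a,b}  FIRST(A)={b}  FIRST(B)={a,b}  FIRST(C)={b}

FIRST(S) = ["a", "b"]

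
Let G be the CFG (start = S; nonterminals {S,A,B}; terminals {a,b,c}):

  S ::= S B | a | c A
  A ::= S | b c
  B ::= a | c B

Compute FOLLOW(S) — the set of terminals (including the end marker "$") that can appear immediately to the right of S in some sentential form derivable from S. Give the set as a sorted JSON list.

Compute FIRST by fixpoint:
[1]
  A via A→b c: +{b}
  B via B→a: +{a}
  B via B→c B: +{c}
  S via S→a: +{a}
  S via S→c A: +{c}
  FIRST(S)={a,c}  FIRST(A)={b}  FIRST(B)={a,c}
[2]
  A via A→S: +{a,c}
  FIRST(S)={a,c}  FIRST(A)={a,b,c}  FIRST(B)={a,c}
[3] (no change)
  FIRST(S)={a,c}  FIRST(A)={a,b,c}  FIRST(B)={a,c}

FOLLOW sets:
FOLLOW(S) := {$}
round 1:
  S→S B: FOLLOW(S) ⊇ FIRST(B) = {a,c}; new: +{a,c}
  S→S B: FOLLOW(B) ⊇ FOLLOW(S) ⊇ {$,a,c}; new: +{$,a,c}
  S→c A: FOLLOW(A) ⊇ FOLLOW(S) ⊇ {$,a,c}; new: +{$,a,c}
  FOLLOW(S)={$,a,c}  FOLLOW(A)={$,a,c}  FOLLOW(B)={$,a,c}
round 2: done
  FOLLOW(S)={$,a,c}  FOLLOW(A)={$,a,c}  FOLLOW(B)={$,a,c}

FOLLOW(S) = ["$", "a", "c"]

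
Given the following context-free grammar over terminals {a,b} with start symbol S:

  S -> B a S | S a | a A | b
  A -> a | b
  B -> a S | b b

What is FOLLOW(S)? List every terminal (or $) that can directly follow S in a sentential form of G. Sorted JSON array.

FIRST sets, iterate to fixpoint:
iter 1:
  A via A→a: +{a}
  A via A→b: +{b}
  B via B→a S: +{a}
  B via B→b b: +{b}
  S via S→B a S: +{a,b}
  FIRST[S]={a,b}  FIRST[A]={a,b}  FIRST[B]={a,b}
iter 2: (stable)
  FIRST[S]={a,b}  FIRST[A]={a,b}  FIRST[B]={a,b}

FOLLOW sets:
FOLLOW(S) := {$}
pass 1:
  S→B a S: FOLLOW(B) ⊇ FIRST(a) = {a}; new: +{a}
  S→S a: FOLLOW(S) ⊇ FIRST(a) = {a}; new: +{a}
  S→a A: FOLLOW(A) ⊇ FOLLOW(S) ⊇ {$,a}; new: +{$,a}
  S: {$,a}  A: {$,a}  B: {a}
pass 2: — fixpoint
  S: {$,a}  A: {$,a}  B: {a}

FOLLOW(S) = ["$", "a"]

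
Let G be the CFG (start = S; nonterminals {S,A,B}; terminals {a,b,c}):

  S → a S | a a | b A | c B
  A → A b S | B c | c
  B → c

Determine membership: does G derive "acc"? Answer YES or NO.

CNF form of G:
  S -> T0 A | T1 B | T2 S | T2 T2
  A -> A X3 | B T1 | c
  B -> c
  T0 -> b
  T1 -> c
  T2 -> a
  X3 -> T0 S

CYK table (by increasing span):
  [0..0]={T2}  "a"  orig:{}
  [1..1]={A,B,T1}  "c"  orig:{A,B}
  [2..2]={A,B,T1}  "c"  orig:{A,B}
  [0..1]=∅  "ac"
  [1..2]={A,S}  "cc"
  [0..2]={S}  "acc"

S ∈ T[0,2] ⇒ YES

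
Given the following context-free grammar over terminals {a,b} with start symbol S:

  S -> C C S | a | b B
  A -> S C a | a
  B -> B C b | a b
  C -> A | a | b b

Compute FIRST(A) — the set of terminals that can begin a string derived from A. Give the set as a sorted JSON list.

Compute FIRST by fixpoint:
round 1:
  A via A→a: +{a}
  B via B→a b: +{a}
  C via C→A: +{a}
  C via C→b b: +{b}
  S via S→C C S: +{a,b}
  S: {a,b}  A: {a}  B: {a}  C: {a,b}
round 2:
  A via A→S C a: +{b}
  S: {a,b}  A: {a,b}  B: {a}  C: {a,b}
round 3: done
  S: {a,b}  A: {a,b}  B: {a}  C: {a,b}

FIRST(A) = ["a", "b"]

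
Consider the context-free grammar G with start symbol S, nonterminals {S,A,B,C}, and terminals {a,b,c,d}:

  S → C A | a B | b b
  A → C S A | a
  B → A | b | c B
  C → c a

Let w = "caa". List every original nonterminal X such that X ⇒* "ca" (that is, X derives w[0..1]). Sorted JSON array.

CNF form of G:
  S -> C A | T1 B | T2 T2
  A -> C X3 | a
  B -> C X4 | T0 B | a | b
  C -> T0 T1
  T0 -> c
  T1 -> a
  T2 -> b
  X3 -> S A
  X4 -> S A

CYK table (by increasing span) — only the sub-triangle for w[0..1]:
  [0..0]={T0}  "c"  orig:{}
  [1..1]={A,B,T1}  "a"  orig:{A,B}
  [0..1]={B,C}  "ca"

Original NTs in T[0,1] deriving "ca": ["B", "C"]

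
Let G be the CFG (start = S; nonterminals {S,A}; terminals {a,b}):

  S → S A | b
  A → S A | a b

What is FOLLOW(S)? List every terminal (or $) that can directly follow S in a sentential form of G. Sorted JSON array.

Compute FIRST by fixpoint:
round 1:
  A via A→a b: +{a}
  S via S→b: +{b}
  FIRST(S)={b}  FIRST(A)={a}
round 2:
  A via A→S A: +{b}
  FIRST(S)={b}  FIRST(A)={a,b}
round 3: done
  FIRST(S)={b}  FIRST(A)={a,b}

Compute FOLLOW by fixpoint:
initialize: $ ∈ FOLLOW(S)
pass 1:
  A→S A: FOLLOW(S) ⊇ FIRST(A) = {a,b}; new: +{a,b}
  S→S A: FOLLOW(A) ⊇ FOLLOW(S) ⊇ {$,a,b}; new: +{$,a,b}
  FOLLOW(S)={$,a,b}  FOLLOW(A)={$,a,b}
pass 2: (stable)
  FOLLOW(S)={$,a,b}  FOLLOW(A)={$,a,b}

FOLLOW(S) = ["$", "a", "b"]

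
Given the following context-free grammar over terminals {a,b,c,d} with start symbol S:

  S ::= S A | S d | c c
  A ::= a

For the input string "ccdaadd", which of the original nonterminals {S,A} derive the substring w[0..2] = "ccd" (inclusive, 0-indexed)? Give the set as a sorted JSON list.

Convert to CNF:
  S -> S A | S T0 | T1 T1
  A -> a
  T0 -> d
  T1 -> c

CYK table (by increasing span) (cells [i..j] with 0 ≤ i ≤ j ≤ 2 only):
  cell(0,0) c: {T1}  orig:{}
  cell(1,1) c: {T1}  orig:{}
  cell(2,2) d: {T0}  orig:{}
  cell(0,1) cc: {S}
  cell(1,2) cd: ∅
  cell(0,2) ccd: {S}

Original NTs in T[0,2] deriving "ccd": ["S"]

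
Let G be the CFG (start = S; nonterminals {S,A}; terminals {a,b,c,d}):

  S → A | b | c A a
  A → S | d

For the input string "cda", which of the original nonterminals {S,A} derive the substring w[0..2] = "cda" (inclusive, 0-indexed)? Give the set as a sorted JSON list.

CNF form of G:
  S -> T0 X3 | b | d
  A -> T0 X2 | b | d
  T0 -> c
  T1 -> a
  X2 -> A T1
  X3 -> A T1

Fill CYK table bottom-up (cells [i..j] with 0 ≤ i ≤ j ≤ 2 only):
  cell(0,0) c: {T0}  orig:{}
  cell(1,1) d: {A,S}
  cell(2,2) a: {T1}  orig:{}
  cell(0,1) cd: ∅
  cell(1,2) da: {X2,X3}  orig:{}
  cell(0,2) cda: {A,S}

Original NTs in T[0,2] deriving "cda": ["A", "S"]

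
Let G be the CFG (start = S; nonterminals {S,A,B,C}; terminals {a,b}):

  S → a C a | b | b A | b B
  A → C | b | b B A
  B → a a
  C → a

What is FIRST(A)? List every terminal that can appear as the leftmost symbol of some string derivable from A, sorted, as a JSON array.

FIRST iteration:
pass 1:
  A via A→b: +{b}
  B via B→a a: +{a}
  C via C→a: +{a}
  S via S→a C a: +{a}
  S via S→b: +{b}
  FIRST(S)={a,b}  FIRST(A)={b}  FIRST(B)={a}  FIRST(C)={a}
pass 2:
  A via A→C: +{a}
  FIRST(S)={a,b}  FIRST(A)={a,b}  FIRST(B)={a}  FIRST(C)={a}
pass 3: — fixpoint
  FIRST(S)={a,b}  FIRST(A)={a,b}  FIRST(B)={a}  FIRST(C)={a}

FIRST(A) = ["a", "b"]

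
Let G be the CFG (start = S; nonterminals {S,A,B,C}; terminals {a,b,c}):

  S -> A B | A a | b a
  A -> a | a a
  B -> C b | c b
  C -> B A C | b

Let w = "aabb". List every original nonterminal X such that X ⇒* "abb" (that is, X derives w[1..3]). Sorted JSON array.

CNF form of G:
  S -> A B | A T0 | T1 T0
  A -> T0 T0 | a
  B -> C T1 | T2 T1
  C -> B X3 | b
  T0 -> a
  T1 -> b
  T2 -> c
  X3 -> A C

Fill CYK table bottom-up (cells [i..j] with 1 ≤ i ≤ j ≤ 3 only):
  cell(1,1) a: {A,T0}  orig:{A}
  cell(2,2) b: {C,T1}  orig:{C}
  cell(3,3) b: {C,T1}  orig:{C}
  cell(1,2) ab: {X3}  orig:{}
  cell(2,3) bb: {B}
  cell(1,3) abb: {S}

Original NTs in T[1,3] deriving "abb": ["S"]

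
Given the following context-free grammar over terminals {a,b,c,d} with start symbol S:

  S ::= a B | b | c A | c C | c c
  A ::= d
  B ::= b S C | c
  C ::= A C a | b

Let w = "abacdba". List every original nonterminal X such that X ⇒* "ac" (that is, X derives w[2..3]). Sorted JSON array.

CNF form of G:
  S -> T1 B | T2 A | T2 C | T2 T2 | b
  A -> d
  B -> T0 X3 | c
  C -> A X4 | b
  T0 -> b
  T1 -> a
  T2 -> c
  X3 -> S C
  X4 -> C T1

CYK table (by increasing span) — only the sub-triangle for w[2..3]:
  T[2,2] 'a' = {T1}  orig:{}
  T[3,3] 'c' = {B,T2}  orig:{B}
  T[2,3] 'ac' = {S}

Original NTs in T[2,3] deriving "ac": ["S"]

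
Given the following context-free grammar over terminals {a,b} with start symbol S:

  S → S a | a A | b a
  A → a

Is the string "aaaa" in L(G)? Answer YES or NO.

CNF form of G:
  S -> S T0 | T0 A | T1 T0
  A -> a
  T0 -> a
  T1 -> b

Fill CYK table bottom-up:
  T[0,0] 'a' = {A,T0}  orig:{A}
  T[1,1] 'a' = {A,T0}  orig:{A}
  T[2,2] 'a' = {A,T0}  orig:{A}
  T[3,3] 'a' = {A,T0}  orig:{A}
  T[0,1] 'aa' = {S}
  T[1,2] 'aa' = {S}
  T[2,3] 'aa' = {S}
  T[0,2] 'aaa' = {S}
  T[1,3] 'aaa' = {S}
  T[0,3] 'aaaa' = {S}

S ∈ T[0,3] ⇒ YES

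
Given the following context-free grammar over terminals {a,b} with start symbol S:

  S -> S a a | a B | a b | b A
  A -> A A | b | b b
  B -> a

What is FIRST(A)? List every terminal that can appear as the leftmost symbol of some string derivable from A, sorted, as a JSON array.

FIRST sets, iterate to fixpoint:
pass 1:
  A via A→b: +{b}
  B via B→a: +{a}
  S via S→a B: +{a}
  S via S→b A: +{b}
  S: {a,b}  A: {b}  B: {a}
pass 2: done
  S: {a,b}  A: {b}  B: {a}

FIRST(A) = ["b"]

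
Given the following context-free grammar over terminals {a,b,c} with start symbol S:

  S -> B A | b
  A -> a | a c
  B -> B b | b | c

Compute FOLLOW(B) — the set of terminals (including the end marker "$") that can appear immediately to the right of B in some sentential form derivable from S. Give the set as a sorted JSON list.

FIRST iteration:
round 1:
  A via A→a: +{a}
  B via B→b: +{b}
  B via B→c: +{c}
  S via S→B A: +{b,c}
  FIRST[S]={b,c}  FIRST[A]={a}  FIRST[B]={b,c}
round 2: — fixpoint
  FIRST[S]={b,c}  FIRST[A]={a}  FIRST[B]={b,c}

Compute FOLLOW by fixpoint:
seed FOLLOW(S) with $
pass 1:
  B→B b: FOLLOW(B) ⊇ FIRST(b) = {b}; new: +{b}
  S→B A: FOLLOW(B) ⊇ FIRST(A) = {a}; new: +{a}
  S→B A: FOLLOW(A) ⊇ FOLLOW(S) ⊇ {$}; new: +{$}
  FOLLOW[S]={$}  FOLLOW[A]={$}  FOLLOW[B]={a,b}
pass 2: — fixpoint
  FOLLOW[S]={$}  FOLLOW[A]={$}  FOLLOW[B]={a,b}

FOLLOW(B) = ["a", "b"]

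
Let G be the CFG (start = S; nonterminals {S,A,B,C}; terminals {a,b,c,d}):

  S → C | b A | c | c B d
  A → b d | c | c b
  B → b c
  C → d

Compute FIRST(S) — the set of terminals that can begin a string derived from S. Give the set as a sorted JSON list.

FIRST sets, iterate to fixpoint:
pass 1:
  A via A→b d: +{b}
  A via A→c: +{c}
  B via B→b c: +{b}
  C via C→d: +{d}
  S via S→C: +{d}
  S via S→b A: +{b}
  S via S→c: +{c}
  FIRST(S)={b,c,d}  FIRST(A)={b,c}  FIRST(B)={b}  FIRST(C)={d}
pass 2: — fixpoint
  FIRST(S)={b,c,d}  FIRST(A)={b,c}  FIRST(B)={b}  FIRST(C)={d}

FIRST(S) = ["b", "c", "d"]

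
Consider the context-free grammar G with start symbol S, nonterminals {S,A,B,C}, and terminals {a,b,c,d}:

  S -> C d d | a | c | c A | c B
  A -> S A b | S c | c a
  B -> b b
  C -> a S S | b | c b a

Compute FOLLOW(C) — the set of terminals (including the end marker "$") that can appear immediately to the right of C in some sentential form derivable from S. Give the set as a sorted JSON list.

FIRST sets, iterate to fixpoint:
iter 1:
  A via A→c a: +{c}
  B via B→b b: +{b}
  C via C→a S S: +{a}
  C via C→b: +{b}
  C via C→c b a: +{c}
  S via S→C d d: +{a,b,c}
  FIRST(S)={a,b,c}  FIRST(A)={c}  FIRST(B)={b}  FIRST(C)={a,b,c}
iter 2:
  A via A→S A b: +{a,b}
  FIRST(S)={a,b,c}  FIRST(A)={a,b,c}  FIRST(B)={b}  FIRST(C)={a,b,c}
iter 3: — fixpoint
  FIRST(S)={a,b,c}  FIRST(A)={a,b,c}  FIRST(B)={b}  FIRST(C)={a,b,c}

FOLLOW iteration:
FOLLOW(S) := {$}
iter 1:
  A→S A b: FOLLOW(S) ⊇ FIRST(A) = {a,b,c}; new: +{a,b,c}
  A→S A b: FOLLOW(A) ⊇ FIRST(b) = {b}; new: +{b}
  S→C d d: FOLLOW(C) ⊇ FIRST(d) = {d}; new: +{d}
  S→c A: FOLLOW(A) ⊇ FOLLOW(S) ⊇ {$,a,b,c}; new: +{$,a,c}
  S→c B: FOLLOW(B) ⊇ FOLLOW(S) ⊇ {$,a,b,c}; new: +{$,a,b,c}
  FOLLOW[S]={$,a,b,c}  FOLLOW[A]={$,a,b,c}  FOLLOW[B]={$,a,b,c}  FOLLOW[C]={d}
iter 2:
  C→a S S: FOLLOW(S) ⊇ FOLLOW(C) ⊇ {d}; new: +{d}
  S→c A: FOLLOW(A) ⊇ FOLLOW(S) ⊇ {$,a,b,c,d}; new: +{d}
  S→c B: FOLLOW(B) ⊇ FOLLOW(S) ⊇ {$,a,b,c,d}; new: +{d}
  FOLLOW[S]={$,a,b,c,d}  FOLLOW[A]={$,a,b,c,d}  FOLLOW[B]={$,a,b,c,d}  FOLLOW[C]={d}
iter 3: (no change)
  FOLLOW[S]={$,a,b,c,d}  FOLLOW[A]={$,a,b,c,d}  FOLLOW[B]={$,a,b,c,d}  FOLLOW[C]={d}

FOLLOW(C) = ["d"]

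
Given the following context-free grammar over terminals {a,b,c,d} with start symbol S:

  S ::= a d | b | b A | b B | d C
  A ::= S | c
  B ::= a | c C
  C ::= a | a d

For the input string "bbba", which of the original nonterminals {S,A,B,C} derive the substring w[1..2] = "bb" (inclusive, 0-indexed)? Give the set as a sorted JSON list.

Convert to CNF:
  S -> T0 T1 | T1 C | T2 A | T2 B | b
  A -> T0 T1 | T1 C | T2 A | T2 B | b | c
  B -> T3 C | a
  C -> T0 T1 | a
  T0 -> a
  T1 -> d
  T2 -> b
  T3 -> c

Fill CYK table bottom-up — only the sub-triangle for w[1..2]:
  cell(1,1) b: {A,S,T2}  orig:{A,S}
  cell(2,2) b: {A,S,T2}  orig:{A,S}
  cell(1,2) bb: {A,S}

Original NTs in T[1,2] deriving "bb": ["A", "S"]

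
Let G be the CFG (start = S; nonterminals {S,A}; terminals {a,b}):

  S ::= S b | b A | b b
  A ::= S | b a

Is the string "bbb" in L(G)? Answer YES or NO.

Convert to CNF:
  S -> S T0 | T0 A | T0 T0
  A -> S T0 | T0 A | T0 T0 | T0 T1
  T0 -> b
  T1 -> a

Fill CYK table bottom-up:
  cell(0,0) b: {T0}  orig:{}
  cell(1,1) b: {T0}  orig:{}
  cell(2,2) b: {T0}  orig:{}
  cell(0,1) bb: {A,S}
  cell(1,2) bb: {A,S}
  cell(0,2) bbb: {A,S}

S ∈ T[0,2] ⇒ YES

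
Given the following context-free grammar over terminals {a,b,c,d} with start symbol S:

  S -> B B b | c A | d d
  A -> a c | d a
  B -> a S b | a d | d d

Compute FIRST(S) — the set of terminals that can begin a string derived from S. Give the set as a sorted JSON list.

FIRST sets, iterate to fixpoint:
[1]
  A via A→a c: +{a}
  A via A→d a: +{d}
  B via B→a S b: +{a}
  B via B→d d: +{d}
  S via S→B B b: +{a,d}
  S via S→c A: +{c}
  S: {a,c,d}  A: {a,d}  B: {a,d}
[2] (stable)
  S: {a,c,d}  A: {a,d}  B: {a,d}

FIRST(S) = ["a", "c", "d"]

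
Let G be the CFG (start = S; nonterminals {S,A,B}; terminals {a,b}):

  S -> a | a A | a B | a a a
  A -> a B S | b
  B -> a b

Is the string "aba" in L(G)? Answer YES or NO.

Convert to CNF:
  S -> T0 A | T0 B | T0 X3 | a
  A -> T0 X2 | b
  B -> T0 T1
  T0 -> a
  T1 -> b
  X2 -> B S
  X3 -> T0 T0

Fill CYK table bottom-up:
  cell(0,0) a: {S,T0}  orig:{S}
  cell(1,1) b: {A,T1}  orig:{A}
  cell(2,2) a: {S,T0}  orig:{S}
  cell(0,1) ab: {B,S}
  cell(1,2) ba: ∅
  cell(0,2) aba: {X2}  orig:{}

S ∉ T[0,2] ⇒ NO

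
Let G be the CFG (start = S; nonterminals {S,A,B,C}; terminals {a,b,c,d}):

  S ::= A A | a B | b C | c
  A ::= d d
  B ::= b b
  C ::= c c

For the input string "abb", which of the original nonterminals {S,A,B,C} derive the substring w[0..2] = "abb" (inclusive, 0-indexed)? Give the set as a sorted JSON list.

Convert to CNF:
  S -> A A | T1 C | T3 B | c
  A -> T0 T0
  B -> T1 T1
  C -> T2 T2
  T0 -> d
  T1 -> b
  T2 -> c
  T3 -> a

CYK table (by increasing span) — only the sub-triangle for w[0..2]:
  cell(0,0) a: {T3}  orig:{}
  cell(1,1) b: {T1}  orig:{}
  cell(2,2) b: {T1}  orig:{}
  cell(0,1) ab: ∅
  cell(1,2) bb: {B}
  cell(0,2) abb: {S}

Original NTs in T[0,2] deriving "abb": ["S"]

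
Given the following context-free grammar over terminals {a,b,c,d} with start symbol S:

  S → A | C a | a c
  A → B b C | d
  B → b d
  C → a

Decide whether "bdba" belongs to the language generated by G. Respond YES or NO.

CNF form of G:
  S -> B X5 | C T2 | T2 T3 | d
  A -> B X4 | d
  B -> T0 T1
  C -> a
  T0 -> b
  T1 -> d
  T2 -> a
  T3 -> c
  X4 -> T0 C
  X5 -> T0 C

CYK fill:
  [0..0]={T0}  "b"  orig:{}
  [1..1]={A,S,T1}  "d"  orig:{A,S}
  [2..2]={T0}  "b"  orig:{}
  [3..3]={C,T2}  "a"  orig:{C}
  [0..1]={B}  "bd"
  [1..2]=∅  "db"
  [2..3]={X4,X5}  "ba"  orig:{}
  [0..2]=∅  "bdb"
  [1..3]=∅  "dba"
  [0..3]={A,S}  "bdba"

S ∈ T[0,3] ⇒ YES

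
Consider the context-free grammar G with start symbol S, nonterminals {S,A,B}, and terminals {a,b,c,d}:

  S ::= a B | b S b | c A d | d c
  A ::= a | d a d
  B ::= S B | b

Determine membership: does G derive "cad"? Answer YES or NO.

CNF form of G:
  S -> T0 T3 | T1 B | T2 X5 | T3 X6
  A -> T0 X4 | a
  B -> S B | b
  T0 -> d
  T1 -> a
  T2 -> b
  T3 -> c
  X4 -> T1 T0
  X5 -> S T2
  X6 -> A T0

Fill CYK table bottom-up:
  [0..0]={T3}  "c"  orig:{}
  [1..1]={A,T1}  "a"  orig:{A}
  [2..2]={T0}  "d"  orig:{}
  [0..1]=∅  "ca"
  [1..2]={X4,X6}  "ad"  orig:{}
  [0..2]={S}  "cad"

S ∈ T[0,2] ⇒ YES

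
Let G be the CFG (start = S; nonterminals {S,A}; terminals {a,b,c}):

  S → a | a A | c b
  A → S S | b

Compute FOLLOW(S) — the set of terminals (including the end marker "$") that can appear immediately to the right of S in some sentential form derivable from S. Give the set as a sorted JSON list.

FIRST iteration:
iter 1:
  A via A→b: +{b}
  S via S→a: +{a}
  S via S→c b: +{c}
  FIRST(S)={a,c}  FIRST(A)={b}
iter 2:
  A via A→S S: +{a,c}
  FIRST(S)={a,c}  FIRST(A)={a,b,c}
iter 3: — fixpoint
  FIRST(S)={a,c}  FIRST(A)={a,b,c}

Compute FOLLOW by fixpoint:
seed FOLLOW(S) with $
iter 1:
  A→S S: FOLLOW(S) ⊇ FIRST(S) = {a,c}; new: +{a,c}
  S→a A: FOLLOW(A) ⊇ FOLLOW(S) ⊇ {$,a,c}; new: +{$,a,c}
  FOLLOW(S)={$,a,c}  FOLLOW(A)={$,a,c}
iter 2: done
  FOLLOW(S)={$,a,c}  FOLLOW(A)={$,a,c}

FOLLOW(S) = ["$", "a", "c"]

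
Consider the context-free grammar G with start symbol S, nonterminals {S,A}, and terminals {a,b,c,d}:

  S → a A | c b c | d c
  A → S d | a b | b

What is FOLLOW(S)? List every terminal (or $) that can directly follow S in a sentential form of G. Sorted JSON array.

FIRST sets, iterate to fixpoint:
pass 1:
  A via A→a b: +{a}
  A via A→b: +{b}
  S via S→a A: +{a}
  S via S→c b c: +{c}
  S via S→d c: +{d}
  S: {a,c,d}  A: {a,b}
pass 2:
  A via A→S d: +{c,d}
  S: {a,c,d}  A: {a,b,c,d}
pass 3: done
  S: {a,c,d}  A: {a,b,c,d}

FOLLOW sets:
FOLLOW(S) := {$}
round 1:
  A→S d: FOLLOW(S) ⊇ FIRST(d) = {d}; new: +{d}
  S→a A: FOLLOW(A) ⊇ FOLLOW(S) ⊇ {$,d}; new: +{$,d}
  FOLLOW[S]={$,d}  FOLLOW[A]={$,d}
round 2: (no change)
  FOLLOW[S]={$,d}  FOLLOW[A]={$,d}

FOLLOW(S) = ["$", "d"]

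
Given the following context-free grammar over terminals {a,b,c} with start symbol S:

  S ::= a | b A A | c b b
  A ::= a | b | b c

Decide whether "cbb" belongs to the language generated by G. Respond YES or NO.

Convert to CNF:
  S -> T0 X2 | T1 X3 | a
  A -> T0 T1 | a | b
  T0 -> b
  T1 -> c
  X2 -> A A
  X3 -> T0 T0

CYK table (by increasing span):
  [0..0]={T1}  "c"  orig:{}
  [1..1]={A,T0}  "b"  orig:{A}
  [2..2]={A,T0}  "b"  orig:{A}
  [0..1]=∅  "cb"
  [1..2]={X2,X3}  "bb"  orig:{}
  [0..2]={S}  "cbb"

S ∈ T[0,2] ⇒ YES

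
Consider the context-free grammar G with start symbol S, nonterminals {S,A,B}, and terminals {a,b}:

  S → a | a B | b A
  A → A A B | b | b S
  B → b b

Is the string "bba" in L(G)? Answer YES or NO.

CNF form of G:
  S -> T0 A | T1 B | a
  A -> A X2 | T0 S | b
  B -> T0 T0
  T0 -> b
  T1 -> a
  X2 -> A B

CYK fill:
  T[0,0] 'b' = {A,T0}  orig:{A}
  T[1,1] 'b' = {A,T0}  orig:{A}
  T[2,2] 'a' = {S,T1}  orig:{S}
  T[0,1] 'bb' = {B,S}
  T[1,2] 'ba' = {A}
  T[0,2] 'bba' = {S}

S ∈ T[0,2] ⇒ YES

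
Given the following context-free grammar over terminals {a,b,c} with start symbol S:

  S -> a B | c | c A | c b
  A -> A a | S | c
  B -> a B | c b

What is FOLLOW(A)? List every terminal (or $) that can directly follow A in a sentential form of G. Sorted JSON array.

FIRST sets, iterate to fixpoint:
iter 1:
  A via A→c: +{c}
  B via B→a B: +{a}
  B via B→c b: +{c}
  S via S→a B: +{a}
  S via S→c: +{c}
  FIRST(S)={a,c}  FIRST(A)={c}  FIRST(B)={a,c}
iter 2:
  A via A→S: +{a}
  FIRST(S)={a,c}  FIRST(A)={a,c}  FIRST(B)={a,c}
iter 3: — fixpoint
  FIRST(S)={a,c}  FIRST(A)={a,c}  FIRST(B)={a,c}

FOLLOW sets:
FOLLOW(S) := {$}
round 1:
  A→A a: FOLLOW(A) ⊇ FIRST(a) = {a}; new: +{a}
  A→S: FOLLOW(S) ⊇ FOLLOW(A) ⊇ {a}; new: +{a}
  S→a B: FOLLOW(B) ⊇ FOLLOW(S) ⊇ {$,a}; new: +{$,a}
  S→c A: FOLLOW(A) ⊇ FOLLOW(S) ⊇ {$,a}; new: +{$}
  S: {$,a}  A: {$,a}  B: {$,a}
round 2: — fixpoint
  S: {$,a}  A: {$,a}  B: {$,a}

FOLLOW(A) = ["$", "a"]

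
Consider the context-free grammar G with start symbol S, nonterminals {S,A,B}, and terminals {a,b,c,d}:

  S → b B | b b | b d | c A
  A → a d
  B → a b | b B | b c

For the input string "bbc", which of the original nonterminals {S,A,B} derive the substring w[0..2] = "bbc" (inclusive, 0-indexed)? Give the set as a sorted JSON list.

CNF form of G:
  S -> T2 B | T2 T1 | T2 T2 | T3 A
  A -> T0 T1
  B -> T0 T2 | T2 B | T2 T3
  T0 -> a
  T1 -> d
  T2 -> b
  T3 -> c

CYK table (by increasing span) — only the sub-triangle for w[0..2]:
  cell(0,0) b: {T2}  orig:{}
  cell(1,1) b: {T2}  orig:{}
  cell(2,2) c: {T3}  orig:{}
  cell(0,1) bb: {S}
  cell(1,2) bc: {B}
  cell(0,2) bbc: {B,S}

Original NTs in T[0,2] deriving "bbc": ["B", "S"]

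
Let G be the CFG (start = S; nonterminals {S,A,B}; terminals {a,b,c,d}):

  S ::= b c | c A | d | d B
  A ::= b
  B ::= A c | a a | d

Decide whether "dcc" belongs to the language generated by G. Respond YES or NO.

CNF form of G:
  S -> T0 A | T2 T0 | T3 B | d
  A -> b
  B -> A T0 | T1 T1 | d
  T0 -> c
  T1 -> a
  T2 -> b
  T3 -> d

Fill CYK table bottom-up:
  T[0,0] 'd' = {B,S,T3}  orig:{B,S}
  T[1,1] 'c' = {T0}  orig:{}
  T[2,2] 'c' = {T0}  orig:{}
  T[0,1] 'dc' = ∅
  T[1,2] 'cc' = ∅
  T[0,2] 'dcc' = ∅

S ∉ T[0,2] ⇒ NO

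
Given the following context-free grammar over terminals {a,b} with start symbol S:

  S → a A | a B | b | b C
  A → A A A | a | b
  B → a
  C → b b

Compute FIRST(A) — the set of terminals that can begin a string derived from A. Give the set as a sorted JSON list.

Compute FIRST by fixpoint:
[1]
  A via A→a: +{a}
  A via A→b: +{b}
  B via B→a: +{a}
  C via C→b b: +{b}
  S via S→a A: +{a}
  S via S→b: +{b}
  S: {a,b}  A: {a,b}  B: {a}  C: {b}
[2] — fixpoint
  S: {a,b}  A: {a,b}  B: {a}  C: {b}

FIRST(A) = ["a", "b"]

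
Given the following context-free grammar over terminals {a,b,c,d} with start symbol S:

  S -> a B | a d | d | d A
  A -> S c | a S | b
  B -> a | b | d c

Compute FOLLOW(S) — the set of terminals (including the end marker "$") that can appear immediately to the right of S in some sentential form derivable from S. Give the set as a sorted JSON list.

FIRST iteration:
round 1:
  A via A→a S: +{a}
  A via A→b: +{b}
  B via B→a: +{a}
  B via B→b: +{b}
  B via B→d c: +{d}
  S via S→a B: +{a}
  S via S→d: +{d}
  S: {a,d}  A: {a,b}  B: {a,b,d}
round 2:
  A via A→S c: +{d}
  S: {a,d}  A: {a,b,d}  B: {a,b,d}
round 3: done
  S: {a,d}  A: {a,b,d}  B: {a,b,d}

Compute FOLLOW by fixpoint:
seed FOLLOW(S) with $
iter 1:
  A→S c: FOLLOW(S) ⊇ FIRST(c) = {c}; new: +{c}
  S→a B: FOLLOW(B) ⊇ FOLLOW(S) ⊇ {$,c}; new: +{$,c}
  S→d A: FOLLOW(A) ⊇ FOLLOW(S) ⊇ {$,c}; new: +{$,c}
  FOLLOW[S]={$,c}  FOLLOW[A]={$,c}  FOLLOW[B]={$,c}
iter 2: done
  FOLLOW[S]={$,c}  FOLLOW[A]={$,c}  FOLLOW[B]={$,c}

FOLLOW(S) = ["$", "c"]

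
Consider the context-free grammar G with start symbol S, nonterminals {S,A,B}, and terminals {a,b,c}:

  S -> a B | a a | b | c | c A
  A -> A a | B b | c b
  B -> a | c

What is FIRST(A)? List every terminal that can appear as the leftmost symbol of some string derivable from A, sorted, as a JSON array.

Compute FIRST by fixpoint:
[1]
  A via A→c b: +{c}
  B via B→a: +{a}
  B via B→c: +{c}
  S via S→a B: +{a}
  S via S→b: +{b}
  S via S→c: +{c}
  S: {a,b,c}  A: {c}  B: {a,c}
[2]
  A via A→B b: +{a}
  S: {a,b,c}  A: {a,c}  B: {a,c}
[3] (no change)
  S: {a,b,c}  A: {a,c}  B: {a,c}

FIRST(A) = ["a", "c"]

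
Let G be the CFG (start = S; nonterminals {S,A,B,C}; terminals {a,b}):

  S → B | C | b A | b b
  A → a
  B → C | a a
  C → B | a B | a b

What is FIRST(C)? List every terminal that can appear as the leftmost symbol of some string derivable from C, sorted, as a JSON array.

Compute FIRST by fixpoint:
[1]
  A via A→a: +{a}
  B via B→a a: +{a}
  C via C→B: +{a}
  S via S→B: +{a}
  S via S→b A: +{b}
  FIRST(S)={a,b}  FIRST(A)={a}  FIRST(B)={a}  FIRST(C)={a}
[2] (no change)
  FIRST(S)={a,b}  FIRST(A)={a}  FIRST(B)={a}  FIRST(C)={a}

FIRST(C) = ["a"]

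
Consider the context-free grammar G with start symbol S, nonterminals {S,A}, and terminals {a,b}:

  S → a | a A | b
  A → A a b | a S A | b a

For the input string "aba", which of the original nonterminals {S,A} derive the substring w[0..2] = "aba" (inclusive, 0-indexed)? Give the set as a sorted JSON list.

CNF form of G:
  S -> T0 A | a | b
  A -> A X2 | T0 X3 | T1 T0
  T0 -> a
  T1 -> b
  X2 -> T0 T1
  X3 -> S A

CYK table (by increasing span) (cells [i..j] with 0 ≤ i ≤ j ≤ 2 only):
  [0..0]={S,T0}  "a"  orig:{S}
  [1..1]={S,T1}  "b"  orig:{S}
  [2..2]={S,T0}  "a"  orig:{S}
  [0..1]={X2}  "ab"  orig:{}
  [1..2]={A}  "ba"
  [0..2]={S,X3}  "aba"  orig:{S}

Original NTs in T[0,2] deriving "aba": ["S"]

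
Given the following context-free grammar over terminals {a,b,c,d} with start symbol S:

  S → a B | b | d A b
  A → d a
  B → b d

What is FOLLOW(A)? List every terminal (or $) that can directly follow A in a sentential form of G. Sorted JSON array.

FIRST iteration:
[1]
  A via A→d a: +{d}
  B via B→b d: +{b}
  S via S→a B: +{a}
  S via S→b: +{b}
  S via S→d A b: +{d}
  S: {a,b,d}  A: {d}  B: {b}
[2] — fixpoint
  S: {a,b,d}  A: {d}  B: {b}

Compute FOLLOW by fixpoint:
initialize: $ ∈ FOLLOW(S)
pass 1:
  S→a B: FOLLOW(B) ⊇ FOLLOW(S) ⊇ {$}; new: +{$}
  S→d A b: FOLLOW(A) ⊇ FIRST(b) = {b}; new: +{b}
  S: {$}  A: {b}  B: {$}
pass 2: (stable)
  S: {$}  A: {b}  B: {$}

FOLLOW(A) = ["b"]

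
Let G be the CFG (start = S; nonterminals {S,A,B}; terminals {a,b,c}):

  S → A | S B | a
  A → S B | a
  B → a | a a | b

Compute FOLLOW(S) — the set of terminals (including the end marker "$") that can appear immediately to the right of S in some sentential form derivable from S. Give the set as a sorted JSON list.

FIRST sets, iterate to fixpoint:
[1]
  A via A→a: +{a}
  B via B→a: +{a}
  B via B→b: +{b}
  S via S→A: +{a}
  FIRST[S]={a}  FIRST[A]={a}  FIRST[B]={a,b}
[2] done
  FIRST[S]={a}  FIRST[A]={a}  FIRST[B]={a,b}

FOLLOW iteration:
FOLLOW(S) := {$}
round 1:
  A→S B: FOLLOW(S) ⊇ FIRST(B) = {a,b}; new: +{a,b}
  S→A: FOLLOW(A) ⊇ FOLLOW(S) ⊇ {$,a,b}; new: +{$,a,b}
  S→S B: FOLLOW(B) ⊇ FOLLOW(S) ⊇ {$,a,b}; new: +{$,a,b}
  FOLLOW(S)={$,a,b}  FOLLOW(A)={$,a,b}  FOLLOW(B)={$,a,b}
round 2: (stable)
  FOLLOW(S)={$,a,b}  FOLLOW(A)={$,a,b}  FOLLOW(B)={$,a,b}

FOLLOW(S) = ["$", "a", "b"]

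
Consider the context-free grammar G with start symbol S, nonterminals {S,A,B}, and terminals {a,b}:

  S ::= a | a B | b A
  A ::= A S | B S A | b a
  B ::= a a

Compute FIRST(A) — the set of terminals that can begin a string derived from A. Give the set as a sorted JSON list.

Compute FIRST by fixpoint:
[1]
  A via A→b a: +{b}
  B via B→a a: +{a}
  S via S→a: +{a}
  S via S→b A: +{b}
  FIRST(S)={a,b}  FIRST(A)={b}  FIRST(B)={a}
[2]
  A via A→B S A: +{a}
  FIRST(S)={a,b}  FIRST(A)={a,b}  FIRST(B)={a}
[3] done
  FIRST(S)={a,b}  FIRST(A)={a,b}  FIRST(B)={a}

FIRST(A) = ["a", "b"]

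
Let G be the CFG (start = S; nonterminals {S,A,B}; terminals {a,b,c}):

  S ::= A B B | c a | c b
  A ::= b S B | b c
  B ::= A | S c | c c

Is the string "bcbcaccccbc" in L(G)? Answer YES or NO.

CNF form of G:
  S -> A X5 | T1 T0 | T1 T2
  A -> T0 T1 | T0 X3
  B -> S T1 | T0 T1 | T0 X4 | T1 T1
  T0 -> b
  T1 -> c
  T2 -> a
  X3 -> S B
  X4 -> S B
  X5 -> B B

CYK table (by increasing span):
  T[0,0] 'b' = {T0}  orig:{}
  T[1,1] 'c' = {T1}  orig:{}
  T[2,2] 'b' = {T0}  orig:{}
  T[3,3] 'c' = {T1}  orig:{}
  T[4,4] 'a' = {T2}  orig:{}
  T[5,5] 'c' = {T1}  orig:{}
  T[6,6] 'c' = {T1}  orig:{}
  T[7,7] 'c' = {T1}  orig:{}
  T[8,8] 'c' = {T1}  orig:{}
  T[9,9] 'b' = {T0}  orig:{}
  T[10,10] 'c' = {T1}  orig:{}
  T[0,1] 'bc' = {A,B}
  T[1,2] 'cb' = {S}
  T[2,3] 'bc' = {A,B}
  T[3,4] 'ca' = {S}
  T[4,5] 'ac' = ∅
  T[5,6] 'cc' = {B}
  T[6,7] 'cc' = {B}
  T[7,8] 'cc' = {B}
  T[8,9] 'cb' = {S}
  T[9,10] 'bc' = {A,B}
  T[0,2] 'bcb' = ∅
  T[1,3] 'cbc' = {B}
  T[2,4] 'bca' = ∅
  T[3,5] 'cac' = {B}
  T[4,6] 'acc' = ∅
  T[5,7] 'ccc' = ∅
  T[6,8] 'ccc' = ∅
  T[7,9] 'ccb' = ∅
  T[8,10] 'cbc' = {B}
  T[0,3] 'bcbc' = {X5}  orig:{}
  T[1,4] 'cbca' = ∅
  T[2,5] 'bcac' = ∅
  T[3,6] 'cacc' = {X3,X4}  orig:{}
  T[4,7] 'accc' = ∅
  T[5,8] 'cccc' = {X5}  orig:{}
  T[6,9] 'cccb' = ∅
  T[7,10] 'ccbc' = {X5}  orig:{}
  T[0,4] 'bcbca' = ∅
  T[1,5] 'cbcac' = {X3,X4}  orig:{}
  T[2,6] 'bcacc' = {A,B}
  T[3,7] 'caccc' = {X5}  orig:{}
  T[4,8] 'acccc' = ∅
  T[5,9] 'ccccb' = ∅
  T[6,10] 'cccbc' = {X5}  orig:{}
  T[0,5] 'bcbcac' = {A,B}
  T[1,6] 'cbcacc' = ∅
  T[2,7] 'bcaccc' = ∅
  T[3,8] 'cacccc' = ∅
  T[4,9] 'accccb' = ∅
  T[5,10] 'ccccbc' = ∅
  T[0,6] 'bcbcacc' = {X5}  orig:{}
  T[1,7] 'cbcaccc' = ∅
  T[2,8] 'bcacccc' = {X5}  orig:{}
  T[3,9] 'caccccb' = ∅
  T[4,10] 'accccbc' = ∅
  T[0,7] 'bcbcaccc' = {X5}  orig:{}
  T[1,8] 'cbcacccc' = ∅
  T[2,9] 'bcaccccb' = ∅
  T[3,10] 'caccccbc' = ∅
  T[0,8] 'bcbcacccc' = {S}
  T[1,9] 'cbcaccccb' = ∅
  T[2,10] 'bcaccccbc' = {S}
  T[0,9] 'bcbcaccccb' = ∅
  T[1,10] 'cbcaccccbc' = ∅
  T[0,10] 'bcbcaccccbc' = {S,X3,X4}  orig:{S}

S ∈ T[0,10] ⇒ YES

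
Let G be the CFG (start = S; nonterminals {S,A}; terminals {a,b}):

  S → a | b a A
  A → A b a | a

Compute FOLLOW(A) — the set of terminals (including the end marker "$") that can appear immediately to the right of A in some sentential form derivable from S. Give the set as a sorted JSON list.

Compute FIRST by fixpoint:
pass 1:
  A via A→a: +{a}
  S via S→a: +{a}
  S via S→b a A: +{b}
  FIRST[S]={a,b}  FIRST[A]={a}
pass 2: (stable)
  FIRST[S]={a,b}  FIRST[A]={a}

FOLLOW iteration:
seed FOLLOW(S) with $
iter 1:
  A→A b a: FOLLOW(A) ⊇ FIRST(b) = {b}; new: +{b}
  S→b a A: FOLLOW(A) ⊇ FOLLOW(S) ⊇ {$}; new: +{$}
  FOLLOW(S)={$}  FOLLOW(A)={$,b}
iter 2: (stable)
  FOLLOW(S)={$}  FOLLOW(A)={$,b}

FOLLOW(A) = ["$", "b"]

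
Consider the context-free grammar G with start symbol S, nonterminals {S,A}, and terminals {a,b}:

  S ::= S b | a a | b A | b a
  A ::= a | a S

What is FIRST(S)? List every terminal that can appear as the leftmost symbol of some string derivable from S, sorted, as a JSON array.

Compute FIRST by fixpoint:
round 1:
  A via A→a: +{a}
  S via S→a a: +{a}
  S via S→b A: +{b}
  FIRST[S]={a,b}  FIRST[A]={a}
round 2: (no change)
  FIRST[S]={a,b}  FIRST[A]={a}

FIRST(S) = ["a", "b"]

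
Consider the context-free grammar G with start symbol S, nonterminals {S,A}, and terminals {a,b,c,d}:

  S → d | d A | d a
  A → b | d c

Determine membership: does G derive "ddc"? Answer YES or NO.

Convert to CNF:
  S -> T0 A | T0 T2 | d
  A -> T0 T1 | b
  T0 -> d
  T1 -> c
  T2 -> a

CYK fill:
  cell(0,0) d: {S,T0}  orig:{S}
  cell(1,1) d: {S,T0}  orig:{S}
  cell(2,2) c: {T1}  orig:{}
  cell(0,1) dd: ∅
  cell(1,2) dc: {A}
  cell(0,2) ddc: {S}

S ∈ T[0,2] ⇒ YES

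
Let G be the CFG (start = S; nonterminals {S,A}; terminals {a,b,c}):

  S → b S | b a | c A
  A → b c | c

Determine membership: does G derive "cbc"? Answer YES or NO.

Convert to CNF:
  S -> T0 S | T0 T2 | T1 A
  A -> T0 T1 | c
  T0 -> b
  T1 -> c
  T2 -> a

CYK table (by increasing span):
  [0..0]={A,T1}  "c"  orig:{A}
  [1..1]={T0}  "b"  orig:{}
  [2..2]={A,T1}  "c"  orig:{A}
  [0..1]=∅  "cb"
  [1..2]={A}  "bc"
  [0..2]={S}  "cbc"

S ∈ T[0,2] ⇒ YES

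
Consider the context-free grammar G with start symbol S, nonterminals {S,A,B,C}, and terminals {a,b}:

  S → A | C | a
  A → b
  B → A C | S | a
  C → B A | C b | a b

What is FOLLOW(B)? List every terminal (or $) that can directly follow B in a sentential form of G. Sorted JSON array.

Compute FIRST by fixpoint:
pass 1:
  A via A→b: +{b}
  B via B→A C: +{b}
  B via B→a: +{a}
  C via C→B A: +{a,b}
  S via S→A: +{b}
  S via S→C: +{a}
  FIRST(S)={a,b}  FIRST(A)={b}  FIRST(B)={a,b}  FIRST(C)={a,b}
pass 2: — fixpoint
  FIRST(S)={a,b}  FIRST(A)={b}  FIRST(B)={a,b}  FIRST(C)={a,b}

Compute FOLLOW by fixpoint:
FOLLOW(S) := {$}
round 1:
  B→A C: FOLLOW(A) ⊇ FIRST(C) = {a,b}; new: +{a,b}
  C→B A: FOLLOW(B) ⊇ FIRST(A) = {b}; new: +{b}
  C→C b: FOLLOW(C) ⊇ FIRST(b) = {b}; new: +{b}
  S→A: FOLLOW(A) ⊇ FOLLOW(S) ⊇ {$}; new: +{$}
  S→C: FOLLOW(C) ⊇ FOLLOW(S) ⊇ {$}; new: +{$}
  FOLLOW(S)={$}  FOLLOW(A)={$,a,b}  FOLLOW(B)={b}  FOLLOW(C)={$,b}
round 2:
  B→S: FOLLOW(S) ⊇ FOLLOW(B) ⊇ {b}; new: +{b}
  FOLLOW(S)={$,b}  FOLLOW(A)={$,a,b}  FOLLOW(B)={b}  FOLLOW(C)={$,b}
round 3: — fixpoint
  FOLLOW(S)={$,b}  FOLLOW(A)={$,a,b}  FOLLOW(B)={b}  FOLLOW(C)={$,b}

FOLLOW(B) = ["b"]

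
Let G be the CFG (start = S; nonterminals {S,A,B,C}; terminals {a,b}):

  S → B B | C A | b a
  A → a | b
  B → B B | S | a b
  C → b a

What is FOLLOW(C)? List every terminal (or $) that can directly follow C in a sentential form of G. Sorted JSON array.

Compute FIRST by fixpoint:
pass 1:
  A via A→a: +{a}
  A via A→b: +{b}
  B via B→a b: +{a}
  C via C→b a: +{b}
  S via S→B B: +{a}
  S via S→C A: +{b}
  S: {a,b}  A: {a,b}  B: {a}  C: {b}
pass 2:
  B via B→S: +{b}
  S: {a,b}  A: {a,b}  B: {a,b}  C: {b}
pass 3: — fixpoint
  S: {a,b}  A: {a,b}  B: {a,b}  C: {b}

FOLLOW sets:
FOLLOW(S) := {$}
[1]
  B→B B: FOLLOW(B) ⊇ FIRST(B) = {a,b}; new: +{a,b}
  B→S: FOLLOW(S) ⊇ FOLLOW(B) ⊇ {a,b}; new: +{a,b}
  S→B B: FOLLOW(B) ⊇ FOLLOW(S) ⊇ {$,a,b}; new: +{$}
  S→C A: FOLLOW(C) ⊇ FIRST(A) = {a,b}; new: +{a,b}
  S→C A: FOLLOW(A) ⊇ FOLLOW(S) ⊇ {$,a,b}; new: +{$,a,b}
  FOLLOW[S]={$,a,b}  FOLLOW[A]={$,a,b}  FOLLOW[B]={$,a,b}  FOLLOW[C]={a,b}
[2] done
  FOLLOW[S]={$,a,b}  FOLLOW[A]={$,a,b}  FOLLOW[B]={$,a,b}  FOLLOW[C]={a,b}

FOLLOW(C) = ["a", "b"]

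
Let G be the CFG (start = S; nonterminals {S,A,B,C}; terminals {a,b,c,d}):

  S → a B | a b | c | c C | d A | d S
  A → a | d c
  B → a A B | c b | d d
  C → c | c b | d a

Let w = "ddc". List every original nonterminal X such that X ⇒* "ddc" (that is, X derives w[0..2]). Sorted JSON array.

Convert to CNF:
  S -> T0 A | T0 S | T1 C | T2 B | T2 T3 | c
  A -> T0 T1 | a
  B -> T0 T0 | T1 T3 | T2 X4
  C -> T0 T2 | T1 T3 | c
  T0 -> d
  T1 -> c
  T2 -> a
  T3 -> b
  X4 -> A B

CYK fill (cells [i..j] with 0 ≤ i ≤ j ≤ 2 only):
  [0..0]={T0}  "d"  orig:{}
  [1..1]={T0}  "d"  orig:{}
  [2..2]={C,S,T1}  "c"  orig:{C,S}
  [0..1]={B}  "dd"
  [1..2]={A,S}  "dc"
  [0..2]={S}  "ddc"

Original NTs in T[0,2] deriving "ddc": ["S"]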